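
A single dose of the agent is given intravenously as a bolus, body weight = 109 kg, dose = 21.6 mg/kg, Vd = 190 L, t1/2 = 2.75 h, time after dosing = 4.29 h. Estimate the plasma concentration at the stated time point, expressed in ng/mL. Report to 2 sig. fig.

Total dose = 21.6 × 109 = 2354 mg
C₀ = Dose / Vd = 2354 / 190 = 12.39 mg/L
k = ln2 / t½ = 0.693147 / 2.75 = 0.2521 h⁻¹
C = C₀ · e^(−k·t) = 12.39 × e^(−0.2521 × 4.29)
  = 12.39 × 0.3391 = 4.201 mg/L
Convert: 4.201 mg/L × 1000 = 4201 ng/mL

4200 ng/mL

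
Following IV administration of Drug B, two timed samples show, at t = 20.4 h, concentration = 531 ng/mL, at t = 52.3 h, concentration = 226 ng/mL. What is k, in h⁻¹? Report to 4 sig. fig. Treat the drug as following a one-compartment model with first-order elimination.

0.02678 h⁻¹

k = ln(C₁/C₂) / (t₂ − t₁) = ln(531/226) / (52.3 − 20.4)
  = 0.8542 / 31.90 = 0.02678 h⁻¹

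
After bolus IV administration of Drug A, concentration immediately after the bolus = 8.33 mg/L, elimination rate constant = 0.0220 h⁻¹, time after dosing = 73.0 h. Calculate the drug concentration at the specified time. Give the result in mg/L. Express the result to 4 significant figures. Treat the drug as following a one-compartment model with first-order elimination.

C = C₀ · e^(−k·t) = 8.330 × e^(−0.02200 × 73.0)
  = 8.330 × 0.2007 = 1.672 mg/L

1.672 mg/L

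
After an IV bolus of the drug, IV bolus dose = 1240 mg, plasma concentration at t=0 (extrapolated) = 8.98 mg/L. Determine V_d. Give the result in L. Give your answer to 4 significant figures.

Vd = Dose / C₀ = 1240 / 8.98 = 138.1 L

138.1 L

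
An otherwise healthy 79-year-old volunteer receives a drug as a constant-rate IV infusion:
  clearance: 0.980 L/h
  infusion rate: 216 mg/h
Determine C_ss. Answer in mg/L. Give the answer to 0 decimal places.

220 mg/L

At steady state Css = R₀ / CL = 216 / 0.9800 = 220.4 mg/L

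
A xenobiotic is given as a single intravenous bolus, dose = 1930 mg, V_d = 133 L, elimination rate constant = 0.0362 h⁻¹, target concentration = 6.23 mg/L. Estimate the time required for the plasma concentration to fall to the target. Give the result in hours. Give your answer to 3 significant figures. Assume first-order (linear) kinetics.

C₀ = Dose / Vd = 1930 / 133 = 14.51 mg/L
t = ln(C₀ / C) / k = ln(14.51 / 6.23) / 0.03620
  = ln(2.329) / 0.03620 = 0.8454 / 0.03620 = 23.35 h

23.4 h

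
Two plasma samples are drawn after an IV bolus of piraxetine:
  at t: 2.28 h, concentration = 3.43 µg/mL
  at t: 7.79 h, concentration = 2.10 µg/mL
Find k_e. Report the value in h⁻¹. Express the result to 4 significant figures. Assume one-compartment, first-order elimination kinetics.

0.08904 h⁻¹

k = ln(C₁/C₂) / (t₂ − t₁) = ln(3.43/2.10) / (7.79 − 2.28)
  = 0.4906 / 5.510 = 0.08904 h⁻¹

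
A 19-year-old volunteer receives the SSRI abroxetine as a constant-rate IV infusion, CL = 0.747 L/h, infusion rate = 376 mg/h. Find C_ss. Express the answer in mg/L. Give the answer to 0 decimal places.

503 mg/L

At steady state Css = R₀ / CL = 376 / 0.7470 = 503.3 mg/L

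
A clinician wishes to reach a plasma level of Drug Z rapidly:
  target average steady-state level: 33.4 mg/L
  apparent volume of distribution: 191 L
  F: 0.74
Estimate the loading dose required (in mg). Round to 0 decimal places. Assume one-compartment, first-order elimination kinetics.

LD = Css × Vd / F = 33.4 × 191 / 0.74 = 8621 mg

8621 mg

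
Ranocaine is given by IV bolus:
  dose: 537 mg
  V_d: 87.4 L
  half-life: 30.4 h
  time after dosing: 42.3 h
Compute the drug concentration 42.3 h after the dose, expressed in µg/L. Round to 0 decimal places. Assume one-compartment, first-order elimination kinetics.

2342 µg/L

C₀ = Dose / Vd = 537.0 / 87.4 = 6.144 mg/L
k = ln2 / t½ = 0.693147 / 30.4 = 0.02280 h⁻¹
C = C₀ · e^(−k·t) = 6.144 × e^(−0.02280 × 42.3)
  = 6.144 × 0.3812 = 2.342 mg/L
Convert: 2.342 mg/L × 1000 = 2342 µg/L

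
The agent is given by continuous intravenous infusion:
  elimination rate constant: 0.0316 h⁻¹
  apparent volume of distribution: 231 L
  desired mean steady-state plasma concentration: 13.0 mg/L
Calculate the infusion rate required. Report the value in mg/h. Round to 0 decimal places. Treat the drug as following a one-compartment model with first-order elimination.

CL = k × Vd = 0.03160 × 231 = 7.300 L/h
At steady state, infusion rate R₀ = Css × CL = 13.0 × 7.300 = 94.90 mg/h

95 mg/h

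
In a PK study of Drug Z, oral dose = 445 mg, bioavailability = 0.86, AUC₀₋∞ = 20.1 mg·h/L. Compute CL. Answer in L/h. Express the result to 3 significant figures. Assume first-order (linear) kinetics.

19.0 L/h

CL = F·Dose / AUC = 0.86 × 445 / 20.1 = 19.04 L/h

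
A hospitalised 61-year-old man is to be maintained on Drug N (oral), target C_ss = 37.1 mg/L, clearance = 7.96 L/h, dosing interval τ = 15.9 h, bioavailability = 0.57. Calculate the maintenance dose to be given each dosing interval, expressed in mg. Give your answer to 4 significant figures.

8238 mg

At steady state, F × (Dose/τ) = Css × CL.
Dose = Css × CL × τ / F = 37.1 × 7.960 × 15.9 / 0.57 = 8238 mg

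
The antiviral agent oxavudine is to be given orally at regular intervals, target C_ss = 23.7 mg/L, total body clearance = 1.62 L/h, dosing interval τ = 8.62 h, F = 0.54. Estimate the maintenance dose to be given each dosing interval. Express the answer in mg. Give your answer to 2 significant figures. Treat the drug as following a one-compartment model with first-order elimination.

At steady state, F × (Dose/τ) = Css × CL.
Dose = Css × CL × τ / F = 23.7 × 1.620 × 8.62 / 0.54 = 612.9 mg

610 mg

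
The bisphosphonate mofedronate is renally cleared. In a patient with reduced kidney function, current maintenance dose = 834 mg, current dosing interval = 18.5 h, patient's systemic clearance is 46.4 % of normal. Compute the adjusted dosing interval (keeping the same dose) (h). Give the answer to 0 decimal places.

To keep the same average steady-state level, dosing rate must scale with clearance.
CL ratio = 46.4 / 100 = 0.4640
New interval (same dose) = 18.5 / 0.4640 = 39.87 h

40 h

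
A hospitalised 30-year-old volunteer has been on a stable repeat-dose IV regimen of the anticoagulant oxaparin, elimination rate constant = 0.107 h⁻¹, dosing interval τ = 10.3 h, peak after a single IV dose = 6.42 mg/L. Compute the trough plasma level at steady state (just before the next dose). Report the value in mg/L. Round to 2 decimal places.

3.19 mg/L

e^(−kτ) = e^(−0.1070 × 10.3) = 0.3322
Accumulation ratio R = 1 / (1 − e^(−kτ)) = 1 / (1 − 0.3322) = 1.497
Steady-state trough = C₀ × R × e^(−kτ) = 6.42 × 1.497 × 0.3322 = 3.193 mg/L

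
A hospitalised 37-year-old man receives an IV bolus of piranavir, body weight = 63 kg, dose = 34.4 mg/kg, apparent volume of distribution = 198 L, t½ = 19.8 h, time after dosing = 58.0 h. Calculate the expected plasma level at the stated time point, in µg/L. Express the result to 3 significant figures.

1440 µg/L

Total dose = 34.4 × 63 = 2167 mg
C₀ = Dose / Vd = 2167 / 198 = 10.94 mg/L
k = ln2 / t½ = 0.693147 / 19.8 = 0.03501 h⁻¹
C = C₀ · e^(−k·t) = 10.94 × e^(−0.03501 × 58.0)
  = 10.94 × 0.1313 = 1.436 mg/L
Convert: 1.436 mg/L × 1000 = 1436 µg/L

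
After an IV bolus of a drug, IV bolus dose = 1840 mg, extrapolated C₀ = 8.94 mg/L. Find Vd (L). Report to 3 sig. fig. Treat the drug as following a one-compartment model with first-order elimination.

206 L

Vd = Dose / C₀ = 1840 / 8.94 = 205.8 L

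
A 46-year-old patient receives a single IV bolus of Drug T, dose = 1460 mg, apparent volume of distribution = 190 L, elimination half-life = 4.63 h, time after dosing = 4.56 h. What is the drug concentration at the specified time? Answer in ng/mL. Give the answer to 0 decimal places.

3883 ng/mL

C₀ = Dose / Vd = 1460 / 190 = 7.684 mg/L
k = ln2 / t½ = 0.693147 / 4.63 = 0.1497 h⁻¹
C = C₀ · e^(−k·t) = 7.684 × e^(−0.1497 × 4.56)
  = 7.684 × 0.5053 = 3.883 mg/L
Convert: 3.883 mg/L × 1000 = 3883 ng/mL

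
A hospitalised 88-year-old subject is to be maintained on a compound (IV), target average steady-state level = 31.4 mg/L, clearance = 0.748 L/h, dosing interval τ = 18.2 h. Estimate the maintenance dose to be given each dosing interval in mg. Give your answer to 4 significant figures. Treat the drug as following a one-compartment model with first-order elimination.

At steady state, Dose/τ = Css × CL.
Dose = Css × CL × τ = 31.4 × 0.7480 × 18.2 = 427.5 mg

427.5 mg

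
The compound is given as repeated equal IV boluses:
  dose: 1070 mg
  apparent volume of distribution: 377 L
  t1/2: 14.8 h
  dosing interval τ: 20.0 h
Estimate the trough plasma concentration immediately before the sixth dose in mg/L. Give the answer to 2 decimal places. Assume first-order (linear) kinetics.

1.81 mg/L

C₀ per dose = Dose / Vd = 1070 / 377 = 2.838 mg/L
k = ln2 / t½ = 0.693147 / 14.8 = 0.04683 h⁻¹
Fraction remaining after one interval: r = e^(−kτ) = e^(−0.04683 × 20.0) = 0.3920
Before dose 6, 5 doses have been given (aged 1τ, 2τ, 3τ, 4τ, 5τ).
C_trough = C₀ × (r + r² + … + r^5) = C₀ × r(1−r^5)/(1−r)
        = 2.838 × 0.3920 × (1 − 0.009256) / (1 − 0.3920) = 1.813 mg/L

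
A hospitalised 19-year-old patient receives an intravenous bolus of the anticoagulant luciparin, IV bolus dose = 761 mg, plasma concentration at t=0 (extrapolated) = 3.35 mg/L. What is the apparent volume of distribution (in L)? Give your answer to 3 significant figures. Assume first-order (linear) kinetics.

227 L

Vd = Dose / C₀ = 761.0 / 3.35 = 227.2 L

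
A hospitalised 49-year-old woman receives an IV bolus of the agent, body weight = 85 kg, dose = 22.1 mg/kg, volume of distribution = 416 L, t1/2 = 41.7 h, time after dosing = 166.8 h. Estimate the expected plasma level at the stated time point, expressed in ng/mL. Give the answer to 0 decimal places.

282 ng/mL

Total dose = 22.1 × 85 = 1879 mg
C₀ = Dose / Vd = 1879 / 416 = 4.517 mg/L
k = ln2 / t½ = 0.693147 / 41.7 = 0.01662 h⁻¹
t / t½ = 166.8 / 41.7 = 4 half-lives
C = C₀ × (1/2)^4 = 4.517 × 0.06250 = 0.2823 mg/L
Convert: 0.2823 mg/L × 1000 = 282.3 ng/mL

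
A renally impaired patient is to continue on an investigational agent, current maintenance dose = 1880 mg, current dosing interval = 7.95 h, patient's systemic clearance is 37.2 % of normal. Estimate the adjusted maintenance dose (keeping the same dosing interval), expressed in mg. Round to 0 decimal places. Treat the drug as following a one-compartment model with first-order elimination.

699 mg

To keep the same average steady-state level, dosing rate must scale with clearance.
CL ratio = 37.2 / 100 = 0.3720
New dose (same interval) = 1880 × 0.3720 = 699.4 mg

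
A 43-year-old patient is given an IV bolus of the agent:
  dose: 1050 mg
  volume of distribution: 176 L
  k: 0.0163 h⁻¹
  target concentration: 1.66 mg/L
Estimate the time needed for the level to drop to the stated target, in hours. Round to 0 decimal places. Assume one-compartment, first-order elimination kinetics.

C₀ = Dose / Vd = 1050 / 176 = 5.966 mg/L
t = ln(C₀ / C) / k = ln(5.966 / 1.66) / 0.01630
  = ln(3.594) / 0.01630 = 1.279 / 0.01630 = 78.47 h

78 h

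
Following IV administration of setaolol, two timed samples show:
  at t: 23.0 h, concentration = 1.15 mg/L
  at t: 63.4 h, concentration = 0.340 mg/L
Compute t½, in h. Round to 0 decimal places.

k = ln(C₁/C₂) / (t₂ − t₁) = ln(1.15/0.340) / (63.4 − 23.0)
  = 1.219 / 40.40 = 0.03017 h⁻¹
t½ = ln2 / k = 0.693147 / 0.03017 = 22.97 h

23 h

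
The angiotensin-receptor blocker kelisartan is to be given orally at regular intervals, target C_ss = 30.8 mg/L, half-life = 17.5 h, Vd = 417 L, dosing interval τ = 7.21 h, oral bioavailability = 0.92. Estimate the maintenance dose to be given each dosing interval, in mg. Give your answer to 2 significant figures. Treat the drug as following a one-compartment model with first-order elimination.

k = ln2 / t½ = 0.693147 / 17.5 = 0.03961 h⁻¹
CL = k × Vd = 0.03961 × 417 = 16.52 L/h
At steady state, F × (Dose/τ) = Css × CL.
Dose = Css × CL × τ / F = 30.8 × 16.52 × 7.21 / 0.92 = 3988 mg

4000 mg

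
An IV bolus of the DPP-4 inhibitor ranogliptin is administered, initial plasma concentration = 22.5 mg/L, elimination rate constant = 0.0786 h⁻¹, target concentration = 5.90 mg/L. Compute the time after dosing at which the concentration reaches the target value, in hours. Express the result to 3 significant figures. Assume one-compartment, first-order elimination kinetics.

t = ln(C₀ / C) / k = ln(22.50 / 5.90) / 0.07860
  = ln(3.814) / 0.07860 = 1.339 / 0.07860 = 17.04 h

17.0 h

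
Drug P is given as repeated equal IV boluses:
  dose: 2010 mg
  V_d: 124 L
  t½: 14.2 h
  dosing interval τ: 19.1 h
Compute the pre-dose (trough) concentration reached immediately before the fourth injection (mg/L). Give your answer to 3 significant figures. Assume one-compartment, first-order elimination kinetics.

9.88 mg/L

C₀ per dose = Dose / Vd = 2010 / 124 = 16.21 mg/L
k = ln2 / t½ = 0.693147 / 14.2 = 0.04881 h⁻¹
Fraction remaining after one interval: r = e^(−kτ) = e^(−0.04881 × 19.1) = 0.3937
Before dose 4, 3 doses have been given (aged 1τ, 2τ, 3τ).
C_trough = C₀ × (r + r² + … + r^3) = C₀ × r(1−r^3)/(1−r)
        = 16.21 × 0.3937 × (1 − 0.06102) / (1 − 0.3937) = 9.884 mg/L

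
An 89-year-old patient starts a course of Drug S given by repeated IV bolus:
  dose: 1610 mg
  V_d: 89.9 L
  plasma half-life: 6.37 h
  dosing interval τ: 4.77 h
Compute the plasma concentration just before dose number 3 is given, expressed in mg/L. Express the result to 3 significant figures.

C₀ per dose = Dose / Vd = 1610 / 89.9 = 17.91 mg/L
k = ln2 / t½ = 0.693147 / 6.37 = 0.1088 h⁻¹
Fraction remaining after one interval: r = e^(−kτ) = e^(−0.1088 × 4.77) = 0.5951
Before dose 3, 2 doses have been given (aged 1τ, 2τ).
C_trough = C₀ × (r + r²) = 17.91 × (0.5951 + 0.3541) = 17.00 mg/L

17.0 mg/L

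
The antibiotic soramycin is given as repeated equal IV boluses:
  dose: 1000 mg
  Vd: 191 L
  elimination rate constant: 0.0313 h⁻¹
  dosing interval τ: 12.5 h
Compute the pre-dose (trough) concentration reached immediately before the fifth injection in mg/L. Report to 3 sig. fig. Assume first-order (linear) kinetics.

8.65 mg/L

C₀ per dose = Dose / Vd = 1000 / 191 = 5.236 mg/L
Fraction remaining after one interval: r = e^(−kτ) = e^(−0.03130 × 12.5) = 0.6762
Before dose 5, 4 doses have been given (aged 1τ, 2τ, 3τ, 4τ).
C_trough = C₀ × (r + r² + … + r^4) = C₀ × r(1−r^4)/(1−r)
        = 5.236 × 0.6762 × (1 − 0.2091) / (1 − 0.6762) = 8.648 mg/L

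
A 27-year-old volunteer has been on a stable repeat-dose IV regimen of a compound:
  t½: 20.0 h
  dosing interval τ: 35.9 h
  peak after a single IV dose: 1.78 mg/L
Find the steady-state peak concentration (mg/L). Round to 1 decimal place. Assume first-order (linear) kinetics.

2.5 mg/L

k = ln2 / t½ = 0.693147 / 20.0 = 0.03466 h⁻¹
e^(−kτ) = e^(−0.03466 × 35.9) = 0.2881
Accumulation ratio R = 1 / (1 − e^(−kτ)) = 1 / (1 − 0.2881) = 1.405
Steady-state peak = C₀ × R = 1.78 × 1.405 = 2.501 mg/L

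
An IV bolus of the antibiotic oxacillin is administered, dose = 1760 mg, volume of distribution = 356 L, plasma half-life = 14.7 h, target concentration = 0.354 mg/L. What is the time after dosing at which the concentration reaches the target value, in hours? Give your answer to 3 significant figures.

55.9 h

C₀ = Dose / Vd = 1760 / 356 = 4.944 mg/L
k = ln2 / t½ = 0.693147 / 14.7 = 0.04715 h⁻¹
t = ln(C₀ / C) / k = ln(4.944 / 0.354) / 0.04715
  = ln(13.97) / 0.04715 = 2.637 / 0.04715 = 55.93 h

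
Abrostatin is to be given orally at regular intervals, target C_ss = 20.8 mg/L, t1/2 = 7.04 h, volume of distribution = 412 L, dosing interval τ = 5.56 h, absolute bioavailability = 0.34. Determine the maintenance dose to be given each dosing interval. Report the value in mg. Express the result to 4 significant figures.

13800 mg

k = ln2 / t½ = 0.693147 / 7.04 = 0.09846 h⁻¹
CL = k × Vd = 0.09846 × 412 = 40.57 L/h
At steady state, F × (Dose/τ) = Css × CL.
Dose = Css × CL × τ / F = 20.8 × 40.57 × 5.56 / 0.34 = 13800 mg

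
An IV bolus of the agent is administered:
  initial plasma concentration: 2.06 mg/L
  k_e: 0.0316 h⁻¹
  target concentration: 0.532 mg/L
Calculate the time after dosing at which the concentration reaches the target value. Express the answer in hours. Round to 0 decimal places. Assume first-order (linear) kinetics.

t = ln(C₀ / C) / k = ln(2.060 / 0.532) / 0.03160
  = ln(3.872) / 0.03160 = 1.354 / 0.03160 = 42.85 h

43 h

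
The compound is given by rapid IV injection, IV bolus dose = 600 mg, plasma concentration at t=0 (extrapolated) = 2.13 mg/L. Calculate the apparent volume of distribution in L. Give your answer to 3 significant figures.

282 L

Vd = Dose / C₀ = 600.0 / 2.13 = 281.7 L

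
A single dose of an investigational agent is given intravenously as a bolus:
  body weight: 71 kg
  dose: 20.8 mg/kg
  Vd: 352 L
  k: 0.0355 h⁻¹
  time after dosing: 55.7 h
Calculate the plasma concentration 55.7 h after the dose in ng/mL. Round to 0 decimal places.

581 ng/mL

Total dose = 20.8 × 71 = 1477 mg
C₀ = Dose / Vd = 1477 / 352 = 4.196 mg/L
C = C₀ · e^(−k·t) = 4.196 × e^(−0.03550 × 55.7)
  = 4.196 × 0.1384 = 0.5807 mg/L
Convert: 0.5807 mg/L × 1000 = 580.7 ng/mL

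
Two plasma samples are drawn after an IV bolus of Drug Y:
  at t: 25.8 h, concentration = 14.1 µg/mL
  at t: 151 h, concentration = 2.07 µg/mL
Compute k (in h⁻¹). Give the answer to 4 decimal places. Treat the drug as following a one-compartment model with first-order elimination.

k = ln(C₁/C₂) / (t₂ − t₁) = ln(14.1/2.07) / (151 − 25.8)
  = 1.919 / 125.2 = 0.01533 h⁻¹

0.0153 h⁻¹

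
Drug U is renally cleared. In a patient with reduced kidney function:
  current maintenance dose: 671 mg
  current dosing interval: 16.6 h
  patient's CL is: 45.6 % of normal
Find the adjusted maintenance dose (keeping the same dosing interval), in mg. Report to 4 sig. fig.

To keep the same average steady-state level, dosing rate must scale with clearance.
CL ratio = 45.6 / 100 = 0.4560
New dose (same interval) = 671 × 0.4560 = 306.0 mg

306.0 mg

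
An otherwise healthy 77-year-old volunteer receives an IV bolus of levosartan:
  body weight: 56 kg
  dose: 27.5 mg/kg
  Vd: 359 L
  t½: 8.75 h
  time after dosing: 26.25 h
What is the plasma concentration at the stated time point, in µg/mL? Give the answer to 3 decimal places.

Total dose = 27.5 × 56 = 1540 mg
C₀ = Dose / Vd = 1540 / 359 = 4.290 mg/L
k = ln2 / t½ = 0.693147 / 8.75 = 0.07922 h⁻¹
t / t½ = 26.25 / 8.75 = 3 half-lives
C = C₀ × (1/2)^3 = 4.290 × 0.1250 = 0.5363 mg/L
(0.5363 mg/L = 0.5363 µg/mL)

0.536 µg/mL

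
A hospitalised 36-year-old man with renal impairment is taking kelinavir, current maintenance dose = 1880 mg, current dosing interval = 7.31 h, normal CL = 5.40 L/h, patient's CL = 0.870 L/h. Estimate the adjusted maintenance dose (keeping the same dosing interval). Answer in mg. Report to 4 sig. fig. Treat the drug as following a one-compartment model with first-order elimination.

To keep the same average steady-state level, dosing rate must scale with clearance.
CL ratio = 0.870 / 5.40 = 0.1611
New dose (same interval) = 1880 × 0.1611 = 302.9 mg

302.9 mg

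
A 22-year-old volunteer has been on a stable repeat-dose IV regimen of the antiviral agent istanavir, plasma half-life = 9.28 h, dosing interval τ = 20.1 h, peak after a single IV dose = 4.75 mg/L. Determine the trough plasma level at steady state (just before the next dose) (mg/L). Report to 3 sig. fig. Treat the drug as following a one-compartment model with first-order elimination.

k = ln2 / t½ = 0.693147 / 9.28 = 0.07469 h⁻¹
e^(−kτ) = e^(−0.07469 × 20.1) = 0.2228
Accumulation ratio R = 1 / (1 − e^(−kτ)) = 1 / (1 − 0.2228) = 1.287
Steady-state trough = C₀ × R × e^(−kτ) = 4.75 × 1.287 × 0.2228 = 1.362 mg/L

1.36 mg/L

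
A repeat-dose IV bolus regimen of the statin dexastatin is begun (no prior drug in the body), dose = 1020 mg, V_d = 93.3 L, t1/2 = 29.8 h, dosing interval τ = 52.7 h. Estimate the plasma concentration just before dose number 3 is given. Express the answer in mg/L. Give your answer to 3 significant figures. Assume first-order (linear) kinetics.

C₀ per dose = Dose / Vd = 1020 / 93.3 = 10.93 mg/L
k = ln2 / t½ = 0.693147 / 29.8 = 0.02326 h⁻¹
Fraction remaining after one interval: r = e^(−kτ) = e^(−0.02326 × 52.7) = 0.2935
Before dose 3, 2 doses have been given (aged 1τ, 2τ).
C_trough = C₀ × (r + r²) = 10.93 × (0.2935 + 0.08614) = 4.149 mg/L

4.15 mg/L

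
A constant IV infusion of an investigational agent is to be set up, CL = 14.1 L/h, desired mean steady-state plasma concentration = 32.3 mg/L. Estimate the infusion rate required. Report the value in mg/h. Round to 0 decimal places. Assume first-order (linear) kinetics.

455 mg/h

At steady state, infusion rate R₀ = Css × CL = 32.3 × 14.10 = 455.4 mg/h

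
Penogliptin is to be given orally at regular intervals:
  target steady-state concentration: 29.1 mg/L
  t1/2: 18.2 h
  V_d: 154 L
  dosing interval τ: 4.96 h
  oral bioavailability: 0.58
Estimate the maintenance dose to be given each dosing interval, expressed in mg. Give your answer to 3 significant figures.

1460 mg

k = ln2 / t½ = 0.693147 / 18.2 = 0.03809 h⁻¹
CL = k × Vd = 0.03809 × 154 = 5.866 L/h
At steady state, F × (Dose/τ) = Css × CL.
Dose = Css × CL × τ / F = 29.1 × 5.866 × 4.96 / 0.58 = 1460 mg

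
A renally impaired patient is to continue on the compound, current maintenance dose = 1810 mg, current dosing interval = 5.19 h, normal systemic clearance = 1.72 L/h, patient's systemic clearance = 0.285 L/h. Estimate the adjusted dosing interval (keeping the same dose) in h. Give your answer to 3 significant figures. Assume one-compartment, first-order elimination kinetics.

To keep the same average steady-state level, dosing rate must scale with clearance.
CL ratio = 0.285 / 1.72 = 0.1657
New interval (same dose) = 5.19 / 0.1657 = 31.32 h

31.3 h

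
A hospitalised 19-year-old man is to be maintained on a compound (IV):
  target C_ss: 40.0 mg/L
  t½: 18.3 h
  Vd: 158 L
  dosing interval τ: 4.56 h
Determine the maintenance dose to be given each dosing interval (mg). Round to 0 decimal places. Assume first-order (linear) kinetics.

k = ln2 / t½ = 0.693147 / 18.3 = 0.03788 h⁻¹
CL = k × Vd = 0.03788 × 158 = 5.985 L/h
At steady state, Dose/τ = Css × CL.
Dose = Css × CL × τ = 40.0 × 5.985 × 4.56 = 1092 mg

1092 mg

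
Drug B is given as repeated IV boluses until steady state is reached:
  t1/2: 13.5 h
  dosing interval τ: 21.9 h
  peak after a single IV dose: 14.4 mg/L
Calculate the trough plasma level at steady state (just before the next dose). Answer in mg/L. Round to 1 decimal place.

6.9 mg/L

k = ln2 / t½ = 0.693147 / 13.5 = 0.05134 h⁻¹
e^(−kτ) = e^(−0.05134 × 21.9) = 0.3249
Accumulation ratio R = 1 / (1 − e^(−kτ)) = 1 / (1 − 0.3249) = 1.481
Steady-state trough = C₀ × R × e^(−kτ) = 14.4 × 1.481 × 0.3249 = 6.929 mg/L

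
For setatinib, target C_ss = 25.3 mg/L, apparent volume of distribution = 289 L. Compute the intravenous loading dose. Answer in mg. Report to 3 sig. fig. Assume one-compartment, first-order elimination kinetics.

7310 mg

LD = Css × Vd = 25.3 × 289 = 7312 mg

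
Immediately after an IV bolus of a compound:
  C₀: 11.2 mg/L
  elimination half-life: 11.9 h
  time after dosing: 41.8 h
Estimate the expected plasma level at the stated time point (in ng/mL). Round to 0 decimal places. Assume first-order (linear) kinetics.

k = ln2 / t½ = 0.693147 / 11.9 = 0.05825 h⁻¹
C = C₀ · e^(−k·t) = 11.20 × e^(−0.05825 × 41.8)
  = 11.20 × 0.08761 = 0.9812 mg/L
Convert: 0.9812 mg/L × 1000 = 981.2 ng/mL

981 ng/mL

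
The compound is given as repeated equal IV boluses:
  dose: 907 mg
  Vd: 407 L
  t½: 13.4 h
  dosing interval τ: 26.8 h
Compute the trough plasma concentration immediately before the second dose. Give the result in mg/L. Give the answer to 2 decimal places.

0.56 mg/L

C₀ per dose = Dose / Vd = 907 / 407 = 2.229 mg/L
k = ln2 / t½ = 0.693147 / 13.4 = 0.05173 h⁻¹
Fraction remaining after one interval: r = e^(−kτ) = e^(−0.05173 × 26.8) = 0.2500
Before dose 2, 1 dose has been given (aged 1τ).
C_trough = C₀ × r = 2.229 × 0.2500 = 0.5573 mg/L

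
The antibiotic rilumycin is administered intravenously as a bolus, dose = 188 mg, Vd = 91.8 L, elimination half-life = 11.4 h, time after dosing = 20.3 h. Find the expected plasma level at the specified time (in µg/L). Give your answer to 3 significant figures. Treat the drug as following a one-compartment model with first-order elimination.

C₀ = Dose / Vd = 188.0 / 91.8 = 2.048 mg/L
k = ln2 / t½ = 0.693147 / 11.4 = 0.06080 h⁻¹
C = C₀ · e^(−k·t) = 2.048 × e^(−0.06080 × 20.3)
  = 2.048 × 0.2911 = 0.5962 mg/L
Convert: 0.5962 mg/L × 1000 = 596.2 µg/L

596 µg/L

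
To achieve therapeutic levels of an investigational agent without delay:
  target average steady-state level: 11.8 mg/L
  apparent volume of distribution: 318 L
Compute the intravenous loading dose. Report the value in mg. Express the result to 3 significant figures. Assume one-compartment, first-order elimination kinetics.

3750 mg

LD = Css × Vd = 11.8 × 318 = 3752 mg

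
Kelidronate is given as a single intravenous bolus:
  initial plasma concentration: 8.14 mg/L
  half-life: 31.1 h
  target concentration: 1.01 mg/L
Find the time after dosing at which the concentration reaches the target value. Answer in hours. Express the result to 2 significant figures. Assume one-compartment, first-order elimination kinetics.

k = ln2 / t½ = 0.693147 / 31.1 = 0.02229 h⁻¹
t = ln(C₀ / C) / k = ln(8.140 / 1.01) / 0.02229
  = ln(8.059) / 0.02229 = 2.087 / 0.02229 = 93.63 h

94 h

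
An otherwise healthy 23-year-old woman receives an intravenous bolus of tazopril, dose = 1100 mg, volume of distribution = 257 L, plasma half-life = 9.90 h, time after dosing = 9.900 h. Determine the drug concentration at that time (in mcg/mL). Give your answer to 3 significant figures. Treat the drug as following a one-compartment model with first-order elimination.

2.14 mcg/mL

C₀ = Dose / Vd = 1100 / 257 = 4.280 mg/L
k = ln2 / t½ = 0.693147 / 9.90 = 0.07001 h⁻¹
t / t½ = 9.900 / 9.90 = 1 half-lives
C = C₀ × (1/2)^1 = 4.280 × 0.5000 = 2.140 mg/L
(2.140 mg/L = 2.140 mcg/mL)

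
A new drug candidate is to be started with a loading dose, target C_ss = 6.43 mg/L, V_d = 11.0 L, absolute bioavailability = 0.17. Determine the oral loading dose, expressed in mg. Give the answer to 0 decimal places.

LD = Css × Vd / F = 6.43 × 11.0 / 0.17 = 416.1 mg

416 mg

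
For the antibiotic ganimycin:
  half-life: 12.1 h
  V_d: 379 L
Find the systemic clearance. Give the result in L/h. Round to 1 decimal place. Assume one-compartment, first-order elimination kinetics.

k = ln2 / t½ = 0.693147 / 12.1 = 0.05728 h⁻¹
CL = k × Vd = 0.05728 × 379 = 21.71 L/h

21.7 L/h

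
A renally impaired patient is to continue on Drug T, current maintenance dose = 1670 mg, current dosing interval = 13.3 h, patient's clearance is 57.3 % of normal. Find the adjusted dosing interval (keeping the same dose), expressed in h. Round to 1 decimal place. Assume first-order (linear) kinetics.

23.2 h

To keep the same average steady-state level, dosing rate must scale with clearance.
CL ratio = 57.3 / 100 = 0.5730
New interval (same dose) = 13.3 / 0.5730 = 23.21 h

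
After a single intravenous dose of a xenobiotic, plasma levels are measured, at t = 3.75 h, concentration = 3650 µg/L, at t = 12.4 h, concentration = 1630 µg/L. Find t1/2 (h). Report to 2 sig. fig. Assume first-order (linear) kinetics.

k = ln(C₁/C₂) / (t₂ − t₁) = ln(3650/1630) / (12.4 − 3.75)
  = 0.8061 / 8.650 = 0.09319 h⁻¹
t½ = ln2 / k = 0.693147 / 0.09319 = 7.438 h

7.4 h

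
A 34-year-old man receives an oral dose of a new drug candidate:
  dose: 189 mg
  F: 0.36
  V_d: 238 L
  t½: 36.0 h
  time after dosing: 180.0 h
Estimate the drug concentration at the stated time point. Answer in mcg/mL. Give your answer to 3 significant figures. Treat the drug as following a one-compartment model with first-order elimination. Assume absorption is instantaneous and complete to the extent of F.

Amount reaching circulation = F × Dose = 0.36 × 189.0 = 68.04 mg
C₀ = F·Dose / Vd = 68.04 / 238 = 0.2859 mg/L
k = ln2 / t½ = 0.693147 / 36.0 = 0.01925 h⁻¹
t / t½ = 180.0 / 36.0 = 5 half-lives
C = C₀ × (1/2)^5 = 0.2859 × 0.03125 = 0.008934 mg/L
(0.008934 mg/L = 0.008934 mcg/mL)

0.00893 mcg/mL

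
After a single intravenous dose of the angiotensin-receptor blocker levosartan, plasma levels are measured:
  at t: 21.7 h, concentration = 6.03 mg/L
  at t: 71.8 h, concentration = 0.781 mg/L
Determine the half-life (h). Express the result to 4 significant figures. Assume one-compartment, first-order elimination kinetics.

k = ln(C₁/C₂) / (t₂ − t₁) = ln(6.03/0.781) / (71.8 − 21.7)
  = 2.044 / 50.10 = 0.04080 h⁻¹
t½ = ln2 / k = 0.693147 / 0.04080 = 16.99 h

16.99 h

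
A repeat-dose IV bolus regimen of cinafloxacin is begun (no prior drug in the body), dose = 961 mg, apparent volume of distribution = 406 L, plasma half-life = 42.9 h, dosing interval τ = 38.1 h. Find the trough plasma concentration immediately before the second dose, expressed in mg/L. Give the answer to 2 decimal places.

C₀ per dose = Dose / Vd = 961 / 406 = 2.367 mg/L
k = ln2 / t½ = 0.693147 / 42.9 = 0.01616 h⁻¹
Fraction remaining after one interval: r = e^(−kτ) = e^(−0.01616 × 38.1) = 0.5403
Before dose 2, 1 dose has been given (aged 1τ).
C_trough = C₀ × r = 2.367 × 0.5403 = 1.279 mg/L

1.28 mg/L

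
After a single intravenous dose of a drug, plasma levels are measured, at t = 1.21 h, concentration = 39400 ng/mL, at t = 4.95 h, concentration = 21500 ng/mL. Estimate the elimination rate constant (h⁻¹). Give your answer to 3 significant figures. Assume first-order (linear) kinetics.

k = ln(C₁/C₂) / (t₂ − t₁) = ln(39400/21500) / (4.95 − 1.21)
  = 0.6057 / 3.740 = 0.1620 h⁻¹

0.162 h⁻¹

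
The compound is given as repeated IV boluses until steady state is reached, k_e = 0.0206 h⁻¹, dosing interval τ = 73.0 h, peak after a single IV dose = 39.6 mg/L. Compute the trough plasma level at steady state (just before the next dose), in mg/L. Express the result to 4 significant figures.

e^(−kτ) = e^(−0.02060 × 73.0) = 0.2223
Accumulation ratio R = 1 / (1 − e^(−kτ)) = 1 / (1 − 0.2223) = 1.286
Steady-state trough = C₀ × R × e^(−kτ) = 39.6 × 1.286 × 0.2223 = 11.32 mg/L

11.32 mg/L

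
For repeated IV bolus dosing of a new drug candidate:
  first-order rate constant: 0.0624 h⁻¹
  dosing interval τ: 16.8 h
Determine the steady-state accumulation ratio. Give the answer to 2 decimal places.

1.54

e^(−kτ) = e^(−0.06240 × 16.8) = 0.3505
Accumulation ratio R = 1 / (1 − e^(−kτ)) = 1 / (1 − 0.3505) = 1.540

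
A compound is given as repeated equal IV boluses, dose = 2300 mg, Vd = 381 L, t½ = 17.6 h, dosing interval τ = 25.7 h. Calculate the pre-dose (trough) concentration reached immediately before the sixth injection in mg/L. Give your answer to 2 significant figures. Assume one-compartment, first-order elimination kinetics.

C₀ per dose = Dose / Vd = 2300 / 381 = 6.037 mg/L
k = ln2 / t½ = 0.693147 / 17.6 = 0.03938 h⁻¹
Fraction remaining after one interval: r = e^(−kτ) = e^(−0.03938 × 25.7) = 0.3635
Before dose 6, 5 doses have been given (aged 1τ, 2τ, 3τ, 4τ, 5τ).
C_trough = C₀ × (r + r² + … + r^5) = C₀ × r(1−r^5)/(1−r)
        = 6.037 × 0.3635 × (1 − 0.006346) / (1 − 0.3635) = 3.426 mg/L

3.4 mg/L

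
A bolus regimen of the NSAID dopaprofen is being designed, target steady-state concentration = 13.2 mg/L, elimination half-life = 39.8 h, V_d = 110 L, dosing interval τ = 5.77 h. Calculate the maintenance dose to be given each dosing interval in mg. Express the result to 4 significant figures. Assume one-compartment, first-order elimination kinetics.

k = ln2 / t½ = 0.693147 / 39.8 = 0.01742 h⁻¹
CL = k × Vd = 0.01742 × 110 = 1.916 L/h
At steady state, Dose/τ = Css × CL.
Dose = Css × CL × τ = 13.2 × 1.916 × 5.77 = 145.9 mg

145.9 mg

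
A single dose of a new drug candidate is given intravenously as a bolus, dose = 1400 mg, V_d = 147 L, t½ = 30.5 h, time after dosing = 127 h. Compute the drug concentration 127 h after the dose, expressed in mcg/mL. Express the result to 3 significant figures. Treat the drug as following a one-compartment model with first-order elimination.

C₀ = Dose / Vd = 1400 / 147 = 9.524 mg/L
k = ln2 / t½ = 0.693147 / 30.5 = 0.02273 h⁻¹
C = C₀ · e^(−k·t) = 9.524 × e^(−0.02273 × 127)
  = 9.524 × 0.05576 = 0.5311 mg/L
(0.5311 mg/L = 0.5311 mcg/mL)

0.531 mcg/mL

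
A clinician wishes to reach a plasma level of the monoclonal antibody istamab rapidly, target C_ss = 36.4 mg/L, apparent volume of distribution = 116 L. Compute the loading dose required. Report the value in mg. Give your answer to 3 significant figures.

4220 mg

LD = Css × Vd = 36.4 × 116 = 4222 mg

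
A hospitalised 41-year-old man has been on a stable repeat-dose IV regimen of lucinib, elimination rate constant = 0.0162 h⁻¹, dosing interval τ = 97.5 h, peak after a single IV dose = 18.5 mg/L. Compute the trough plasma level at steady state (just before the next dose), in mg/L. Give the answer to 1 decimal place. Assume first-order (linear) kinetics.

4.8 mg/L

e^(−kτ) = e^(−0.01620 × 97.5) = 0.2061
Accumulation ratio R = 1 / (1 − e^(−kτ)) = 1 / (1 − 0.2061) = 1.260
Steady-state trough = C₀ × R × e^(−kτ) = 18.5 × 1.260 × 0.2061 = 4.804 mg/L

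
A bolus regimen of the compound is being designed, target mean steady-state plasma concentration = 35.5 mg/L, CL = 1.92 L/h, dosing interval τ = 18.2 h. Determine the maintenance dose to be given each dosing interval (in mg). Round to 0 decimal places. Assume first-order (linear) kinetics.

At steady state, Dose/τ = Css × CL.
Dose = Css × CL × τ = 35.5 × 1.920 × 18.2 = 1241 mg

1241 mg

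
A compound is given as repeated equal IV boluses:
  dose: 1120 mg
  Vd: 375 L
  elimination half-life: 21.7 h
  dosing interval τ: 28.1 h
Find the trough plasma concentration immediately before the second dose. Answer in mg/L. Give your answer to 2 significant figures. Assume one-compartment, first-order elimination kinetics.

1.2 mg/L

C₀ per dose = Dose / Vd = 1120 / 375 = 2.987 mg/L
k = ln2 / t½ = 0.693147 / 21.7 = 0.03194 h⁻¹
Fraction remaining after one interval: r = e^(−kτ) = e^(−0.03194 × 28.1) = 0.4076
Before dose 2, 1 dose has been given (aged 1τ).
C_trough = C₀ × r = 2.987 × 0.4076 = 1.218 mg/L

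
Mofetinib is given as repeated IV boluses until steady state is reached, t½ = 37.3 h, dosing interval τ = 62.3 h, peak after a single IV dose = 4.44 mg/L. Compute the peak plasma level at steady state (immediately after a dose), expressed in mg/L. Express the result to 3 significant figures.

6.47 mg/L

k = ln2 / t½ = 0.693147 / 37.3 = 0.01858 h⁻¹
e^(−kτ) = e^(−0.01858 × 62.3) = 0.3143
Accumulation ratio R = 1 / (1 − e^(−kτ)) = 1 / (1 − 0.3143) = 1.458
Steady-state peak = C₀ × R = 4.44 × 1.458 = 6.474 mg/L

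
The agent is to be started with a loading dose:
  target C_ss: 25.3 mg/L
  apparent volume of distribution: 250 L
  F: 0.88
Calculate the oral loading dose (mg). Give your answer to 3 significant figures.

7190 mg

LD = Css × Vd / F = 25.3 × 250 / 0.88 = 7188 mg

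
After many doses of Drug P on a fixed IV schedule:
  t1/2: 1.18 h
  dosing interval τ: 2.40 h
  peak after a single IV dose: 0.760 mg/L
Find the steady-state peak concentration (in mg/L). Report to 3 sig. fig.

k = ln2 / t½ = 0.693147 / 1.18 = 0.5874 h⁻¹
e^(−kτ) = e^(−0.5874 × 2.40) = 0.2442
Accumulation ratio R = 1 / (1 − e^(−kτ)) = 1 / (1 − 0.2442) = 1.323
Steady-state peak = C₀ × R = 0.760 × 1.323 = 1.005 mg/L

1.01 mg/L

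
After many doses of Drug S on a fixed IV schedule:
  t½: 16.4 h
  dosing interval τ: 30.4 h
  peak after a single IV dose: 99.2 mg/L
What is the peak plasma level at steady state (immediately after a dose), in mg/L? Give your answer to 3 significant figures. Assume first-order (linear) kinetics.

k = ln2 / t½ = 0.693147 / 16.4 = 0.04227 h⁻¹
e^(−kτ) = e^(−0.04227 × 30.4) = 0.2766
Accumulation ratio R = 1 / (1 − e^(−kτ)) = 1 / (1 − 0.2766) = 1.382
Steady-state peak = C₀ × R = 99.2 × 1.382 = 137.1 mg/L

137 mg/L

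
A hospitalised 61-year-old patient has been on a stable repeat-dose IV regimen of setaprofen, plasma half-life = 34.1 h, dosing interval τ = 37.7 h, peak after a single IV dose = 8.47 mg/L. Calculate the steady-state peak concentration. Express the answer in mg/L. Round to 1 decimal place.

k = ln2 / t½ = 0.693147 / 34.1 = 0.02033 h⁻¹
e^(−kτ) = e^(−0.02033 × 37.7) = 0.4647
Accumulation ratio R = 1 / (1 − e^(−kτ)) = 1 / (1 − 0.4647) = 1.868
Steady-state peak = C₀ × R = 8.47 × 1.868 = 15.82 mg/L

15.8 mg/L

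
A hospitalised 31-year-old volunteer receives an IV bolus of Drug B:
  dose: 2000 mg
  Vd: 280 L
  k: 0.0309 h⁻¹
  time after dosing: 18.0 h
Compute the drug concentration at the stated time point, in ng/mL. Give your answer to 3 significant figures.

C₀ = Dose / Vd = 2000 / 280 = 7.143 mg/L
C = C₀ · e^(−k·t) = 7.143 × e^(−0.03090 × 18.0)
  = 7.143 × 0.5734 = 4.096 mg/L
Convert: 4.096 mg/L × 1000 = 4096 ng/mL

4100 ng/mL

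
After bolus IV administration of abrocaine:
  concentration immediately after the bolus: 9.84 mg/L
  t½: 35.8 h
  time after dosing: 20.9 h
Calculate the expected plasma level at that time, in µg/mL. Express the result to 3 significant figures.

k = ln2 / t½ = 0.693147 / 35.8 = 0.01936 h⁻¹
C = C₀ · e^(−k·t) = 9.840 × e^(−0.01936 × 20.9)
  = 9.840 × 0.6672 = 6.565 mg/L
(6.565 mg/L = 6.565 µg/mL)

6.57 µg/mL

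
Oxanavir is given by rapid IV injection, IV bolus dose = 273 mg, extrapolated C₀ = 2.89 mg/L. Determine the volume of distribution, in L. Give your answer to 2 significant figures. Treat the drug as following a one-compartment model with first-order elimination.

Vd = Dose / C₀ = 273.0 / 2.89 = 94.46 L

94 L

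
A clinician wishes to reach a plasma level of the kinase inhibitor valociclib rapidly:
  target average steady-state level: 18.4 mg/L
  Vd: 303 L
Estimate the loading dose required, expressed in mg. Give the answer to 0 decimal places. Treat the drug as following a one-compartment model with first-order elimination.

5575 mg

LD = Css × Vd = 18.4 × 303 = 5575 mg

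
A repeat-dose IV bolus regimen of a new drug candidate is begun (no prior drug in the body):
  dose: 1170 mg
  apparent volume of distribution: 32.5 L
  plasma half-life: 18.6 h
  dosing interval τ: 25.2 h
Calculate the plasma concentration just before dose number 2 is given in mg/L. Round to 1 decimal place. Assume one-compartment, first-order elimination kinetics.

C₀ per dose = Dose / Vd = 1170 / 32.5 = 36.00 mg/L
k = ln2 / t½ = 0.693147 / 18.6 = 0.03727 h⁻¹
Fraction remaining after one interval: r = e^(−kτ) = e^(−0.03727 × 25.2) = 0.3909
Before dose 2, 1 dose has been given (aged 1τ).
C_trough = C₀ × r = 36.00 × 0.3909 = 14.07 mg/L

14.1 mg/L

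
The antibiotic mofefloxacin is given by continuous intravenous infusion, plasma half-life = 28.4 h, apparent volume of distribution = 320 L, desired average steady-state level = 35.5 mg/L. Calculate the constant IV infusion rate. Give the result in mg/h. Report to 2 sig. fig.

k = ln2 / t½ = 0.693147 / 28.4 = 0.02441 h⁻¹
CL = k × Vd = 0.02441 × 320 = 7.811 L/h
At steady state, infusion rate R₀ = Css × CL = 35.5 × 7.811 = 277.3 mg/h

280 mg/h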